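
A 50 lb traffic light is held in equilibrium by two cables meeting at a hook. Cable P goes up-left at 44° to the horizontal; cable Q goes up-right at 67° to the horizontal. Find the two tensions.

ΣF_x = 0: −T_P·cos44° + T_Q·cos67° = 0 → T_Q = 1.84101·T_P.
ΣF_y = 0: T_P·sin44° + T_Q·sin67° = 50.
Substitute: T_P·(0.694658 + 1.84101·0.920505) = 50 → T_P = 20.9265 ≈ 20.93 lb.
Then T_Q = 1.84101 × 20.9265 = 38.53 lb.

T_P = 20.93 lb, T_Q = 38.53 lb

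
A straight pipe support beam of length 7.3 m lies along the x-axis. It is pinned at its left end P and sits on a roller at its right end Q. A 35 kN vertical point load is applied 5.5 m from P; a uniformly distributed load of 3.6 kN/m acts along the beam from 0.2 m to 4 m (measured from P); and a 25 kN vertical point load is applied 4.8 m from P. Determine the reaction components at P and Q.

P_x = 0, P_y = 26.94 kN, Q_y = 46.74 kN

Resultant of the distributed load: 3.6 × 3.8 = 13.68 kN at 2.1 m from P.
Moments about P: Q_y·7.3 − 35·5.5 − (3.6·3.8)·2.1 − 25·4.8 = 0 → Q_y = 341.228/7.3 = 46.7436 ≈ 46.74 kN.
ΣF_y = 0: P_y + 46.7436 − 35 − 3.6·3.8 − 25 = 0 → P_y = 26.94 kN.
ΣF_x = 0: no horizontal applied forces, so P_x = 0.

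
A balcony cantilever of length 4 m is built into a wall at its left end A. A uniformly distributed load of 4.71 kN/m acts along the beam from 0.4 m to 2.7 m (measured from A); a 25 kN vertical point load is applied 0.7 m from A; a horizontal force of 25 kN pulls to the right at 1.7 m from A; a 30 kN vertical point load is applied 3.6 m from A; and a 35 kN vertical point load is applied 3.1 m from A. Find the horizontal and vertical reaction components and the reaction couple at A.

Resultant of the distributed load: 4.71 × 2.3 = 10.833 kN at 1.55 m from A.
ΣF_x = 0: A_x + 25 = 0 → A_x = -25.00 kN.
ΣF_y = 0: A_y − 4.71·2.3 − 25 − 30 − 35 = 0 → A_y = 100.8 kN.
ΣM about A: M_A − (4.71·2.3)·1.55 − 25·0.7 − 30·3.6 − 35·3.1 = 0 → M_A = 250.8 kN·m.

A_x = -25.00 kN, A_y = 100.8 kN, M_A = 250.8 kN·m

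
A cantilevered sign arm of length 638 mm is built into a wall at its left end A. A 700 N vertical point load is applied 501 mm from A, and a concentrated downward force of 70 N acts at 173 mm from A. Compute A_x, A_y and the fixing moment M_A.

A_x = 0, A_y = 770.0 N, M_A = 362800 N·mm

ΣF_x = 0: A_x = 0.
ΣF_y = 0: A_y − 700 − 70 = 0 → A_y = 770.0 N.
ΣM about A: M_A − 700·501 − 70·173 = 0 → M_A = 362800 N·mm.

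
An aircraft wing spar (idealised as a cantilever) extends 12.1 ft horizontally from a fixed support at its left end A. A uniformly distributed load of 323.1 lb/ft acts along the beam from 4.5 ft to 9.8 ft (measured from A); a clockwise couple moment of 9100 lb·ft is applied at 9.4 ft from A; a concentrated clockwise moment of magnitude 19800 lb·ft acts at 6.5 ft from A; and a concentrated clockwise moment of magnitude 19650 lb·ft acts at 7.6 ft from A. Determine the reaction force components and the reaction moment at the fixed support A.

A_x = 0, A_y = 1712 lb, M_A = 60790 lb·ft

Resultant of the distributed load: 323.1 × 5.3 = 1712.43 lb at 7.15 ft from A.
ΣF_x = 0: A_x = 0.
ΣF_y = 0: A_y − 323.1·5.3 = 0 → A_y = 1712 lb.
ΣM about A: M_A − (323.1·5.3)·7.15 − 9100 − 19800 − 19650 = 0 → M_A = 60790 lb·ft.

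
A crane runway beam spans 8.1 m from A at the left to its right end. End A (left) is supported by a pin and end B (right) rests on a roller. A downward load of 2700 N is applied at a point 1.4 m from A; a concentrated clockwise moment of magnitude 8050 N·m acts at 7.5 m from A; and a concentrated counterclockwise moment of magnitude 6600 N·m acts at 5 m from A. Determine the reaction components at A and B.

A_x = 0, A_y = 2054 N, B_y = 645.7 N

ΣM about A: B_y·8.1 − 2700·1.4 − 8050 + 6600 = 0 → B_y = 5230/8.1 = 645.679 ≈ 645.7 N.
ΣF_y = 0: A_y + 645.679 − 2700 = 0 → A_y = 2054 N.
ΣF_x = 0: no horizontal applied forces, so A_x = 0.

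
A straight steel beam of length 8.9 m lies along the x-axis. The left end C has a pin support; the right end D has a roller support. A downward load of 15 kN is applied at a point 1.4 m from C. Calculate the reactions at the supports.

C_x = 0, C_y = 12.64 kN, D_y = 2.360 kN

Moments about C: D_y·8.9 − 15·1.4 = 0 → D_y = 21/8.9 = 2.35955 ≈ 2.360 kN.
ΣF_y = 0: C_y + 2.35955 − 15 = 0 → C_y = 12.64 kN.
ΣF_x = 0: no horizontal applied forces, so C_x = 0.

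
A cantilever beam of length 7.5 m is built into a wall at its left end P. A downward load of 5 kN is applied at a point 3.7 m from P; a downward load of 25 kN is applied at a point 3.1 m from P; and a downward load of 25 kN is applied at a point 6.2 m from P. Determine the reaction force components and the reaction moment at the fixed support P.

P_x = 0, P_y = 55.00 kN, M_P = 251.0 kN·m

ΣF_x = 0: P_x = 0.
ΣF_y = 0: P_y − 5 − 25 − 25 = 0 → P_y = 55.00 kN.
ΣM about P: M_P − 5·3.7 − 25·3.1 − 25·6.2 = 0 → M_P = 251.0 kN·m.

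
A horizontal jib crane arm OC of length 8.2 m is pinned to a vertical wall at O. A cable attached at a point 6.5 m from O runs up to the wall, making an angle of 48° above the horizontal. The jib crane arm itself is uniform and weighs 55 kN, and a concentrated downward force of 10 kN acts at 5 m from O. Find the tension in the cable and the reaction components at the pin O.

ΣM about O: T·sin48°·6.5 − 55·4.1 − 10·5 = 0 → T = 275.5/(6.5·0.743145) = 57.0341 ≈ 57.03 kN.
ΣF_x = 0: O_x − T·cos48° = 0 → O_x = 57.0341 × 0.669131 = 38.16 kN.
ΣF_y = 0: O_y + T·sin48° − 55 − 10 = 0 → O_y = 65 − 57.0341 × 0.743145 = 22.62 kN.

T = 57.03 kN, O_x = 38.16 kN, O_y = 22.62 kN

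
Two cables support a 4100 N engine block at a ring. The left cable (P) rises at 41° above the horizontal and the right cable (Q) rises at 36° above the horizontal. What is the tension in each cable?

T_P = 3404 N, T_Q = 3176 N

ΣF_x = 0: −T_P·cos41° + T_Q·cos36° = 0 → T_Q = 0.932872·T_P.
ΣF_y = 0: T_P·sin41° + T_Q·sin36° = 4100.
Substitute: T_P·(0.656059 + 0.932872·0.587785) = 4100 → T_P = 3404.22 ≈ 3404 N.
Then T_Q = 0.932872 × 3404.22 = 3176 N.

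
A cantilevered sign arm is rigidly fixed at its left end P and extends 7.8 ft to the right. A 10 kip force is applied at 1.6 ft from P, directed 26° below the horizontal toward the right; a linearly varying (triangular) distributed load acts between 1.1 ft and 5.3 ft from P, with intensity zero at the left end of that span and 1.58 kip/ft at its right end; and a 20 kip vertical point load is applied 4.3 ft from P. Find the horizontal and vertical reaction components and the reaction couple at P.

Resultant of the triangular load: ½ × 1.58 × 4.2 = 3.318 kip, acting at 3.9 ft from P (one-third of the span from the peak).
ΣF_x = 0: P_x + 10·cos26° = 0 → P_x = -8.988 kip.
ΣF_y = 0: P_y − 10·sin26° − ½·1.58·4.2 − 20 = 0 → P_y = 27.70 kip.
ΣM about P: M_P − 10·sin26°·1.6 − (½·1.58·4.2)·3.9 − 20·4.3 = 0 → M_P = 106.0 kip·ft.

P_x = -8.988 kip, P_y = 27.70 kip, M_P = 106.0 kip·ft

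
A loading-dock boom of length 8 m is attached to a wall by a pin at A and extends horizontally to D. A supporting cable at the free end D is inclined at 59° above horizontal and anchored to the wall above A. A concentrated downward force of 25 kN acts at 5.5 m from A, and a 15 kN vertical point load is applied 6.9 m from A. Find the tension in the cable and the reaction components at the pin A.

ΣM about A: T·sin59°·8 − 25·5.5 − 15·6.9 = 0 → T = 241/(8·0.857167) = 35.1448 ≈ 35.14 kN.
ΣF_x = 0: A_x − T·cos59° = 0 → A_x = 35.1448 × 0.515038 = 18.10 kN.
ΣF_y = 0: A_y + T·sin59° − 25 − 15 = 0 → A_y = 40 − 35.1448 × 0.857167 = 9.875 kN.

T = 35.14 kN, A_x = 18.10 kN, A_y = 9.875 kN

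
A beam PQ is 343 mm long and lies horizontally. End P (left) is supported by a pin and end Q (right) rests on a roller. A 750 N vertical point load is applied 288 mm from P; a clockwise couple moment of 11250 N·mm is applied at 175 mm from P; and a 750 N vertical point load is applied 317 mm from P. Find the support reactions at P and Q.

ΣM about P: Q_y·343 − 750·288 − 11250 − 750·317 = 0 → Q_y = 465000/343 = 1355.69 ≈ 1356 N.
ΣF_y = 0: P_y + 1355.69 − 750 − 750 = 0 → P_y = 144.3 N.
ΣF_x = 0: no horizontal applied forces, so P_x = 0.

P_x = 0, P_y = 144.3 N, Q_y = 1356 N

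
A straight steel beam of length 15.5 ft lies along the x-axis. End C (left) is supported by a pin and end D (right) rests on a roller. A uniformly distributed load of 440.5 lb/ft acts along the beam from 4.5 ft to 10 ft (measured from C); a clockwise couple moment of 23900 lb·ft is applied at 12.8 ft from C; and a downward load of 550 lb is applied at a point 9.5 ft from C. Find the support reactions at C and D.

C_x = 0, C_y = -39.50 lb, D_y = 3012 lb

Resultant of the distributed load: 440.5 × 5.5 = 2422.75 lb at 7.25 ft from C.
Taking moments about C: D_y·15.5 − (440.5·5.5)·7.25 − 23900 − 550·9.5 = 0 → D_y = 46689.9375/15.5 = 3012.25 ≈ 3012 lb.
ΣF_y = 0: C_y + 3012.25 − 440.5·5.5 − 550 = 0 → C_y = -39.50 lb.
ΣF_x = 0: no horizontal applied forces, so C_x = 0.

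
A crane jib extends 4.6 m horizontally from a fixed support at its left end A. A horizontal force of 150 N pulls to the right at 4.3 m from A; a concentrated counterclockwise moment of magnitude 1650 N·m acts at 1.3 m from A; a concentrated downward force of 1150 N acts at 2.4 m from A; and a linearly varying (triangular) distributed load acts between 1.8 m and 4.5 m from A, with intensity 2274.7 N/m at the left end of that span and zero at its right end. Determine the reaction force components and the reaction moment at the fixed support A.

A_x = -150.0 N, A_y = 4221 N, M_A = 9401 N·m

Resultant of the triangular load: ½ × 2274.7 × 2.7 = 3070.845 N, acting at 2.7 m from A (one-third of the span from the peak).
ΣF_x = 0: A_x + 150 = 0 → A_x = -150.0 N.
ΣF_y = 0: A_y − 1150 − ½·2274.7·2.7 = 0 → A_y = 4221 N.
ΣM about A: M_A + 1650 − 1150·2.4 − (½·2274.7·2.7)·2.7 = 0 → M_A = 9401 N·m.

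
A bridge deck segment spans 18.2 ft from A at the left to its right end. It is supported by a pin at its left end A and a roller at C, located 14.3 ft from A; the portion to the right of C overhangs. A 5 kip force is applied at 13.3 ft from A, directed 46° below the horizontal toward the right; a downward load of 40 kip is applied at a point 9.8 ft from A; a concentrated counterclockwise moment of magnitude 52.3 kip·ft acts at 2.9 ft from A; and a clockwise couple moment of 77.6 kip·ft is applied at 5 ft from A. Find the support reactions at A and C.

A_x = -3.473 kip, A_y = 11.07 kip, C_y = 32.53 kip

Taking moments about A: C_y·14.3 − 5·sin46°·13.3 − 40·9.8 + 52.3 − 77.6 = 0 → C_y = 465.136/14.3 = 32.527 ≈ 32.53 kip.
ΣF_y = 0: A_y + 32.527 − 5·sin46° − 40 = 0 → A_y = 11.07 kip.
ΣF_x = 0: A_x + 5·cos46° = 0 → A_x = -3.473 kip.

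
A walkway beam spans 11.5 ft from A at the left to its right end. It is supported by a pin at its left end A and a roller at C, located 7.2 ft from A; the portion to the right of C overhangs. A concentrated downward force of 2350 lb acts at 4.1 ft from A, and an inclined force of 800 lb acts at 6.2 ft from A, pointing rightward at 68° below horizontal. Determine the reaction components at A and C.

Taking moments about A: C_y·7.2 − 2350·4.1 − 800·sin68°·6.2 = 0 → C_y = 14233.8/7.2 = 1976.92 ≈ 1977 lb.
ΣF_y = 0: A_y + 1976.92 − 2350 − 800·sin68° = 0 → A_y = 1115 lb.
ΣF_x = 0: A_x + 800·cos68° = 0 → A_x = -299.7 lb.

A_x = -299.7 lb, A_y = 1115 lb, C_y = 1977 lb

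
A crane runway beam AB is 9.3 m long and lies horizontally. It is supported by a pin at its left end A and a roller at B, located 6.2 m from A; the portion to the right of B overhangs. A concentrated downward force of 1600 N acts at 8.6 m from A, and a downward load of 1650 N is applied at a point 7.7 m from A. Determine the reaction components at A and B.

A_x = 0, A_y = -1019 N, B_y = 4269 N

ΣM about A: B_y·6.2 − 1600·8.6 − 1650·7.7 = 0 → B_y = 26465/6.2 = 4268.55 ≈ 4269 N.
ΣF_y = 0: A_y + 4268.55 − 1600 − 1650 = 0 → A_y = -1019 N.
ΣF_x = 0: no horizontal applied forces, so A_x = 0.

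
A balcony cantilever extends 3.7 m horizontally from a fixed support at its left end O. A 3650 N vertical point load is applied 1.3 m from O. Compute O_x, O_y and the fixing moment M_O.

O_x = 0, O_y = 3650 N, M_O = 4745 N·m

ΣF_x = 0: O_x = 0.
ΣF_y = 0: O_y − 3650 = 0 → O_y = 3650 N.
ΣM about O: M_O − 3650·1.3 = 0 → M_O = 4745 N·m.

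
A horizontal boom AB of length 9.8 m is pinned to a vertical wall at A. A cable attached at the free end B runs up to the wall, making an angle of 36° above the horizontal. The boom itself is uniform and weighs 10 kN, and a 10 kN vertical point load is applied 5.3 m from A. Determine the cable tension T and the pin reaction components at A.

ΣM about A: T·sin36°·9.8 − 10·4.9 − 10·5.3 = 0 → T = 102/(9.8·0.587785) = 17.7074 ≈ 17.71 kN.
ΣF_x = 0: A_x − T·cos36° = 0 → A_x = 17.7074 × 0.809017 = 14.33 kN.
ΣF_y = 0: A_y + T·sin36° − 10 − 10 = 0 → A_y = 20 − 17.7074 × 0.587785 = 9.592 kN.

T = 17.71 kN, A_x = 14.33 kN, A_y = 9.592 kN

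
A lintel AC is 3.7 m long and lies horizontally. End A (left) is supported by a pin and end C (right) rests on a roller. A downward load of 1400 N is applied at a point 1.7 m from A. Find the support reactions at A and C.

ΣM about A: C_y·3.7 − 1400·1.7 = 0 → C_y = 2380/3.7 = 643.243 ≈ 643.2 N.
ΣF_y = 0: A_y + 643.243 − 1400 = 0 → A_y = 756.8 N.
ΣF_x = 0: no horizontal applied forces, so A_x = 0.

A_x = 0, A_y = 756.8 N, C_y = 643.2 N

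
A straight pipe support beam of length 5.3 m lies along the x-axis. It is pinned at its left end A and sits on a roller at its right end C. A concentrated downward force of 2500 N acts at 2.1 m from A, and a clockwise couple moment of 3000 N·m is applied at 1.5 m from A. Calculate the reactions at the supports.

A_x = 0, A_y = 943.4 N, C_y = 1557 N

Taking moments about A: C_y·5.3 − 2500·2.1 − 3000 = 0 → C_y = 8250/5.3 = 1556.6 ≈ 1557 N.
ΣF_y = 0: A_y + 1556.6 − 2500 = 0 → A_y = 943.4 N.
ΣF_x = 0: no horizontal applied forces, so A_x = 0.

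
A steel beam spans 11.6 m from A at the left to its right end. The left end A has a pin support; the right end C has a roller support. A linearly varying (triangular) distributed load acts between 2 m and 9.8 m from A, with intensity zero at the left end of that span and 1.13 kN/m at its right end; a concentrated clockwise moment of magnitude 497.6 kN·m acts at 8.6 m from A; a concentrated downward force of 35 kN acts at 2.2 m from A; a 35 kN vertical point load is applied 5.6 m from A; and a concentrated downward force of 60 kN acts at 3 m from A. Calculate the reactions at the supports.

Resultant of the triangular load: ½ × 1.13 × 7.8 = 4.407 kN, acting at 7.2 m from A (one-third of the span from the peak).
ΣM about A: C_y·11.6 − (½·1.13·7.8)·7.2 − 497.6 − 35·2.2 − 35·5.6 − 60·3 = 0 → C_y = 982.3304/11.6 = 84.6837 ≈ 84.68 kN.
ΣF_y = 0: A_y + 84.6837 − ½·1.13·7.8 − 35 − 35 − 60 = 0 → A_y = 49.72 kN.
ΣF_x = 0: no horizontal applied forces, so A_x = 0.

A_x = 0, A_y = 49.72 kN, C_y = 84.68 kN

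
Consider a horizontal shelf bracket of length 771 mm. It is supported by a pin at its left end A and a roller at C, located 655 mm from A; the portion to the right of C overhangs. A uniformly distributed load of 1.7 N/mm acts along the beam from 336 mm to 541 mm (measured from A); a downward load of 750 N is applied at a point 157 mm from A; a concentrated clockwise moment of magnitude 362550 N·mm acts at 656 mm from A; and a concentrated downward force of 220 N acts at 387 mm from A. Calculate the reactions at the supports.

Resultant of the distributed load: 1.7 × 205 = 348.5 N at 438.5 mm from A.
Taking moments about A: C_y·655 − (1.7·205)·438.5 − 750·157 − 362550 − 220·387 = 0 → C_y = 718257.25/655 = 1096.58 ≈ 1097 N.
ΣF_y = 0: A_y + 1096.58 − 1.7·205 − 750 − 220 = 0 → A_y = 221.9 N.
ΣF_x = 0: no horizontal applied forces, so A_x = 0.

A_x = 0, A_y = 221.9 N, C_y = 1097 N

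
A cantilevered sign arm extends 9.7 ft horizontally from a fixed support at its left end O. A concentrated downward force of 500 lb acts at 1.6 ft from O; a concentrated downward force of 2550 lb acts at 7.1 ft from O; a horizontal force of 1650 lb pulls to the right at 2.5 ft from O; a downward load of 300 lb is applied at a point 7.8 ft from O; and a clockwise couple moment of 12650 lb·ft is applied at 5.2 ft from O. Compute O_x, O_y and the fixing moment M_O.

ΣF_x = 0: O_x + 1650 = 0 → O_x = -1650 lb.
ΣF_y = 0: O_y − 500 − 2550 − 300 = 0 → O_y = 3350 lb.
ΣM about O: M_O − 500·1.6 − 2550·7.1 − 300·7.8 − 12650 = 0 → M_O = 33900 lb·ft.

O_x = -1650 lb, O_y = 3350 lb, M_O = 33900 lb·ft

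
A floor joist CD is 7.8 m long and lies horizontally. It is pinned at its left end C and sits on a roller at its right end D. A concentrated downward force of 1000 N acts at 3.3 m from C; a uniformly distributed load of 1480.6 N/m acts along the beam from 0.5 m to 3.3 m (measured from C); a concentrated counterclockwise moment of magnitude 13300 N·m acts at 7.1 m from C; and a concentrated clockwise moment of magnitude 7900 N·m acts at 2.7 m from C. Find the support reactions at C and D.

C_x = 0, C_y = 4405 N, D_y = 740.6 N

Resultant of the distributed load: 1480.6 × 2.8 = 4145.68 N at 1.9 m from C.
ΣM about C: D_y·7.8 − 1000·3.3 − (1480.6·2.8)·1.9 + 13300 − 7900 = 0 → D_y = 5776.792/7.8 = 740.614 ≈ 740.6 N.
ΣF_y = 0: C_y + 740.614 − 1000 − 1480.6·2.8 = 0 → C_y = 4405 N.
ΣF_x = 0: no horizontal applied forces, so C_x = 0.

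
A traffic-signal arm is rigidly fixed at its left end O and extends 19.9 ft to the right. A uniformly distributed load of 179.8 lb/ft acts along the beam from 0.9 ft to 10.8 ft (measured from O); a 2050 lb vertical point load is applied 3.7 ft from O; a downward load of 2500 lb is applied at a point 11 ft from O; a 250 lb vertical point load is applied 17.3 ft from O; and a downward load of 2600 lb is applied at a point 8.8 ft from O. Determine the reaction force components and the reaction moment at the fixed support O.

O_x = 0, O_y = 9180 lb, M_O = 72700 lb·ft

Resultant of the distributed load: 179.8 × 9.9 = 1780.02 lb at 5.85 ft from O.
ΣF_x = 0: O_x = 0.
ΣF_y = 0: O_y − 179.8·9.9 − 2050 − 2500 − 250 − 2600 = 0 → O_y = 9180 lb.
ΣM about O: M_O − (179.8·9.9)·5.85 − 2050·3.7 − 2500·11 − 250·17.3 − 2600·8.8 = 0 → M_O = 72700 lb·ft.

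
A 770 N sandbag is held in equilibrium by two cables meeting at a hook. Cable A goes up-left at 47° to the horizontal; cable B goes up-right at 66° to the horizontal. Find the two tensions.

T_A = 340.2 N, T_B = 570.5 N

ΣF_x = 0: −T_A·cos47° + T_B·cos66° = 0 → T_B = 1.67676·T_A.
ΣF_y = 0: T_A·sin47° + T_B·sin66° = 770.
Substitute: T_A·(0.731354 + 1.67676·0.913545) = 770 → T_A = 340.234 ≈ 340.2 N.
Then T_B = 1.67676 × 340.234 = 570.5 N.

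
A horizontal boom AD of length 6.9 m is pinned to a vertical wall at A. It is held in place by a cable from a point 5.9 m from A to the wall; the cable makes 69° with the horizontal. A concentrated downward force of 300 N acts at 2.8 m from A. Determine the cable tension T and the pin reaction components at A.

T = 152.5 N, A_x = 54.65 N, A_y = 157.6 N

ΣM about A: T·sin69°·5.9 − 300·2.8 = 0 → T = 840/(5.9·0.93358) = 152.502 ≈ 152.5 N.
ΣF_x = 0: A_x − T·cos69° = 0 → A_x = 152.502 × 0.358368 = 54.65 N.
ΣF_y = 0: A_y + T·sin69° − 300 = 0 → A_y = 300 − 152.502 × 0.93358 = 157.6 N.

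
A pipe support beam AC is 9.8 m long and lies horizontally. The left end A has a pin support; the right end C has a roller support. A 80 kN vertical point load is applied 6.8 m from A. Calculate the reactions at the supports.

Taking moments about A: C_y·9.8 − 80·6.8 = 0 → C_y = 544/9.8 = 55.5102 ≈ 55.51 kN.
ΣF_y = 0: A_y + 55.5102 − 80 = 0 → A_y = 24.49 kN.
ΣF_x = 0: no horizontal applied forces, so A_x = 0.

A_x = 0, A_y = 24.49 kN, C_y = 55.51 kN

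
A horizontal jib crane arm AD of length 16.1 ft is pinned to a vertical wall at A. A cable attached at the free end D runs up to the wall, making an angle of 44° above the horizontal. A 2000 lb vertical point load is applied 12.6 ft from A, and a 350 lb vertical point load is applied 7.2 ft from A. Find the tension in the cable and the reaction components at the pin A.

ΣM about A: T·sin44°·16.1 − 2000·12.6 − 350·7.2 = 0 → T = 27720/(16.1·0.694658) = 2478.54 ≈ 2479 lb.
ΣF_x = 0: A_x − T·cos44° = 0 → A_x = 2478.54 × 0.71934 = 1783 lb.
ΣF_y = 0: A_y + T·sin44° − 2000 − 350 = 0 → A_y = 2350 − 2478.54 × 0.694658 = 628.3 lb.

T = 2479 lb, A_x = 1783 lb, A_y = 628.3 lb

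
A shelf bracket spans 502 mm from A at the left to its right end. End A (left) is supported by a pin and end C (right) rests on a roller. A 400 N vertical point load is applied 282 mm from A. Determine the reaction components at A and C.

A_x = 0, A_y = 175.3 N, C_y = 224.7 N

Moments about A: C_y·502 − 400·282 = 0 → C_y = 112800/502 = 224.701 ≈ 224.7 N.
ΣF_y = 0: A_y + 224.701 − 400 = 0 → A_y = 175.3 N.
ΣF_x = 0: no horizontal applied forces, so A_x = 0.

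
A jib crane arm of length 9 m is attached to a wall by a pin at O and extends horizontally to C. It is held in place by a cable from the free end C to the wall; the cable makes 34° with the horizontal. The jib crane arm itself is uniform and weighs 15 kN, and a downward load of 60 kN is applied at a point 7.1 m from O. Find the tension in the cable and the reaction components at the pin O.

T = 98.06 kN, O_x = 81.29 kN, O_y = 20.17 kN

ΣM about O: T·sin34°·9 − 15·4.5 − 60·7.1 = 0 → T = 493.5/(9·0.559193) = 98.058 ≈ 98.06 kN.
ΣF_x = 0: O_x − T·cos34° = 0 → O_x = 98.058 × 0.829038 = 81.29 kN.
ΣF_y = 0: O_y + T·sin34° − 15 − 60 = 0 → O_y = 75 − 98.058 × 0.559193 = 20.17 kN.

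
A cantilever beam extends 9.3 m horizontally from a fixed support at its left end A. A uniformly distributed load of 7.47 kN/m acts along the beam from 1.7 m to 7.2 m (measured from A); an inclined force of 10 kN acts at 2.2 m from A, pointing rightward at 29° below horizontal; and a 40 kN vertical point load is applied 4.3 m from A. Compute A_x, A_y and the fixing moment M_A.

Resultant of the distributed load: 7.47 × 5.5 = 41.085 kN at 4.45 m from A.
ΣF_x = 0: A_x + 10·cos29° = 0 → A_x = -8.746 kN.
ΣF_y = 0: A_y − 7.47·5.5 − 10·sin29° − 40 = 0 → A_y = 85.93 kN.
ΣM about A: M_A − (7.47·5.5)·4.45 − 10·sin29°·2.2 − 40·4.3 = 0 → M_A = 365.5 kN·m.

A_x = -8.746 kN, A_y = 85.93 kN, M_A = 365.5 kN·m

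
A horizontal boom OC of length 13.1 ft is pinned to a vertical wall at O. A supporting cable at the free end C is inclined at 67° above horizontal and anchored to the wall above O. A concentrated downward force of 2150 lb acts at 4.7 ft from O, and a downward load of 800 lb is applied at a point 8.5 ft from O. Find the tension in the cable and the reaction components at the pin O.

ΣM about O: T·sin67°·13.1 − 2150·4.7 − 800·8.5 = 0 → T = 16905/(13.1·0.920505) = 1401.9 ≈ 1402 lb.
ΣF_x = 0: O_x − T·cos67° = 0 → O_x = 1401.9 × 0.390731 = 547.8 lb.
ΣF_y = 0: O_y + T·sin67° − 2150 − 800 = 0 → O_y = 2950 − 1401.9 × 0.920505 = 1660 lb.

T = 1402 lb, O_x = 547.8 lb, O_y = 1660 lb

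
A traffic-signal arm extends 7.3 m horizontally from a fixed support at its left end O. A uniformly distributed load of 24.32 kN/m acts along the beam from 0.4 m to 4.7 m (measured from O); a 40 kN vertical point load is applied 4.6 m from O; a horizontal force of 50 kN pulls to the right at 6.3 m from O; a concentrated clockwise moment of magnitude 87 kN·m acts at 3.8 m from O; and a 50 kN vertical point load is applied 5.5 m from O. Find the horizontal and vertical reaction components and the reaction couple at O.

O_x = -50.00 kN, O_y = 194.6 kN, M_O = 812.7 kN·m

Resultant of the distributed load: 24.32 × 4.3 = 104.576 kN at 2.55 m from O.
ΣF_x = 0: O_x + 50 = 0 → O_x = -50.00 kN.
ΣF_y = 0: O_y − 24.32·4.3 − 40 − 50 = 0 → O_y = 194.6 kN.
ΣM about O: M_O − (24.32·4.3)·2.55 − 40·4.6 − 87 − 50·5.5 = 0 → M_O = 812.7 kN·m.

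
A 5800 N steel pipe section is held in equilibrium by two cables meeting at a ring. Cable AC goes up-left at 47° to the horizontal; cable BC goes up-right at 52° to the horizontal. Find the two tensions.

T_AC = 3615 N, T_BC = 4005 N

ΣF_x = 0: −T_AC·cos47° + T_BC·cos52° = 0 → T_BC = 1.10775·T_AC.
ΣF_y = 0: T_AC·sin47° + T_BC·sin52° = 5800.
Substitute: T_AC·(0.731354 + 1.10775·0.788011) = 5800 → T_AC = 3615.34 ≈ 3615 N.
Then T_BC = 1.10775 × 3615.34 = 4005 N.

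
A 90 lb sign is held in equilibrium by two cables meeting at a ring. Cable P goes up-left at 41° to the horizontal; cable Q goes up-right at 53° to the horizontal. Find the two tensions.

ΣF_x = 0: −T_P·cos41° + T_Q·cos53° = 0 → T_Q = 1.25406·T_P.
ΣF_y = 0: T_P·sin41° + T_Q·sin53° = 90.
Substitute: T_P·(0.656059 + 1.25406·0.798636) = 90 → T_P = 54.2955 ≈ 54.30 lb.
Then T_Q = 1.25406 × 54.2955 = 68.09 lb.

T_P = 54.30 lb, T_Q = 68.09 lb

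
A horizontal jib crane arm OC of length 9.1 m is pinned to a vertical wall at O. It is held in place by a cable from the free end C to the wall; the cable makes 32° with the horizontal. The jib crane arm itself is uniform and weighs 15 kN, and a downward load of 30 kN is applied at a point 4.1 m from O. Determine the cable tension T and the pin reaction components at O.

ΣM about O: T·sin32°·9.1 − 15·4.55 − 30·4.1 = 0 → T = 191.25/(9.1·0.529919) = 39.6598 ≈ 39.66 kN.
ΣF_x = 0: O_x − T·cos32° = 0 → O_x = 39.6598 × 0.848048 = 33.63 kN.
ΣF_y = 0: O_y + T·sin32° − 15 − 30 = 0 → O_y = 45 − 39.6598 × 0.529919 = 23.98 kN.

T = 39.66 kN, O_x = 33.63 kN, O_y = 23.98 kN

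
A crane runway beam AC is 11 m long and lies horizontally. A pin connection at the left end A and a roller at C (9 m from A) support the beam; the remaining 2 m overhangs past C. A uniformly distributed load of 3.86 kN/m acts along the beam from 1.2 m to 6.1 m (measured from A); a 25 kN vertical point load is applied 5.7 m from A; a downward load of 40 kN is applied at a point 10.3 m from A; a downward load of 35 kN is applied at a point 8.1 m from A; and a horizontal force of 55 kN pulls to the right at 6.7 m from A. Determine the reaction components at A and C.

A_x = -55.00 kN, A_y = 18.13 kN, C_y = 100.8 kN

Resultant of the distributed load: 3.86 × 4.9 = 18.914 kN at 3.65 m from A.
Taking moments about A: C_y·9 − (3.86·4.9)·3.65 − 25·5.7 − 40·10.3 − 35·8.1 = 0 → C_y = 907.0361/9 = 100.782 ≈ 100.8 kN.
ΣF_y = 0: A_y + 100.782 − 3.86·4.9 − 25 − 40 − 35 = 0 → A_y = 18.13 kN.
ΣF_x = 0: A_x + 55 = 0 → A_x = -55.00 kN.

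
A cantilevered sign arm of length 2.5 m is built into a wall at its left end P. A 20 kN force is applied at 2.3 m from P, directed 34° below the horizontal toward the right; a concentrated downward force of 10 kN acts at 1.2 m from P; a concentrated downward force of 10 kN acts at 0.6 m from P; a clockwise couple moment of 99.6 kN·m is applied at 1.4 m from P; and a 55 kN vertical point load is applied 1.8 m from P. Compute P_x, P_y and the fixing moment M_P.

ΣF_x = 0: P_x + 20·cos34° = 0 → P_x = -16.58 kN.
ΣF_y = 0: P_y − 20·sin34° − 10 − 10 − 55 = 0 → P_y = 86.18 kN.
ΣM about P: M_P − 20·sin34°·2.3 − 10·1.2 − 10·0.6 − 99.6 − 55·1.8 = 0 → M_P = 242.3 kN·m.

P_x = -16.58 kN, P_y = 86.18 kN, M_P = 242.3 kN·m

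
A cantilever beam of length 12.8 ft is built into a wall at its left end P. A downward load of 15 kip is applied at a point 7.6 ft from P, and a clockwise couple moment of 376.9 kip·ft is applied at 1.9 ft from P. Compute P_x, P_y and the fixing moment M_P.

ΣF_x = 0: P_x = 0.
ΣF_y = 0: P_y − 15 = 0 → P_y = 15.00 kip.
ΣM about P: M_P − 15·7.6 − 376.9 = 0 → M_P = 490.9 kip·ft.

P_x = 0, P_y = 15.00 kip, M_P = 490.9 kip·ft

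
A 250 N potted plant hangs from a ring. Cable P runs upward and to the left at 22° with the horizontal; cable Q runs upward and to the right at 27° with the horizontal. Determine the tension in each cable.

T_P = 295.1 N, T_Q = 307.1 N

ΣF_x = 0: −T_P·cos22° + T_Q·cos27° = 0 → T_Q = 1.0406·T_P.
ΣF_y = 0: T_P·sin22° + T_Q·sin27° = 250.
Substitute: T_P·(0.374607 + 1.0406·0.45399) = 250 → T_P = 295.149 ≈ 295.1 N.
Then T_Q = 1.0406 × 295.149 = 307.1 N.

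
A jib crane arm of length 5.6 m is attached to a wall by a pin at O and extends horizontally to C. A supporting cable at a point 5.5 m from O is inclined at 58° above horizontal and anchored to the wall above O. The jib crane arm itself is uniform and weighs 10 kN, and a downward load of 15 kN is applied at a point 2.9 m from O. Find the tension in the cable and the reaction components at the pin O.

T = 15.33 kN, O_x = 8.123 kN, O_y = 12.00 kN

ΣM about O: T·sin58°·5.5 − 10·2.8 − 15·2.9 = 0 → T = 71.5/(5.5·0.848048) = 15.3293 ≈ 15.33 kN.
ΣF_x = 0: O_x − T·cos58° = 0 → O_x = 15.3293 × 0.529919 = 8.123 kN.
ΣF_y = 0: O_y + T·sin58° − 10 − 15 = 0 → O_y = 25 − 15.3293 × 0.848048 = 12.00 kN.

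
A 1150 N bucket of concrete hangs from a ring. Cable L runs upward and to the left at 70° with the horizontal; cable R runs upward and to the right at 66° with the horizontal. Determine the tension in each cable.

ΣF_x = 0: −T_L·cos70° + T_R·cos66° = 0 → T_R = 0.840888·T_L.
ΣF_y = 0: T_L·sin70° + T_R·sin66° = 1150.
Substitute: T_L·(0.939693 + 0.840888·0.913545) = 1150 → T_L = 673.349 ≈ 673.3 N.
Then T_R = 0.840888 × 673.349 = 566.2 N.

T_L = 673.3 N, T_R = 566.2 N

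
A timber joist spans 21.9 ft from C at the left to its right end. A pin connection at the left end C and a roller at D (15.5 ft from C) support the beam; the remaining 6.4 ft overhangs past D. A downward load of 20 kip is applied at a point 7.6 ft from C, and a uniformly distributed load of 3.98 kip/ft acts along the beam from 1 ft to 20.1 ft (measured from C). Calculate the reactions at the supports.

Resultant of the distributed load: 3.98 × 19.1 = 76.018 kip at 10.55 ft from C.
ΣM about C: D_y·15.5 − 20·7.6 − (3.98·19.1)·10.55 = 0 → D_y = 953.9899/15.5 = 61.5477 ≈ 61.55 kip.
ΣF_y = 0: C_y + 61.5477 − 20 − 3.98·19.1 = 0 → C_y = 34.47 kip.
ΣF_x = 0: no horizontal applied forces, so C_x = 0.

C_x = 0, C_y = 34.47 kip, D_y = 61.55 kip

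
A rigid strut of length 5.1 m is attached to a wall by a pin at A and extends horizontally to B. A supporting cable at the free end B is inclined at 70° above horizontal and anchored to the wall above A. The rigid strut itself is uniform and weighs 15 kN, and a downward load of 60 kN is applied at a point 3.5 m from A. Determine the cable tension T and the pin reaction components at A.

ΣM about A: T·sin70°·5.1 − 15·2.55 − 60·3.5 = 0 → T = 248.25/(5.1·0.939693) = 51.8004 ≈ 51.80 kN.
ΣF_x = 0: A_x − T·cos70° = 0 → A_x = 51.8004 × 0.34202 = 17.72 kN.
ΣF_y = 0: A_y + T·sin70° − 15 − 60 = 0 → A_y = 75 − 51.8004 × 0.939693 = 26.32 kN.

T = 51.80 kN, A_x = 17.72 kN, A_y = 26.32 kN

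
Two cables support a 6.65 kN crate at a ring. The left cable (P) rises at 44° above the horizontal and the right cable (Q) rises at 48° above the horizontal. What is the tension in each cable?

ΣF_x = 0: −T_P·cos44° + T_Q·cos48° = 0 → T_Q = 1.07504·T_P.
ΣF_y = 0: T_P·sin44° + T_Q·sin48° = 6.65.
Substitute: T_P·(0.694658 + 1.07504·0.743145) = 6.65 → T_P = 4.45242 ≈ 4.452 kN.
Then T_Q = 1.07504 × 4.45242 = 4.787 kN.

T_P = 4.452 kN, T_Q = 4.787 kN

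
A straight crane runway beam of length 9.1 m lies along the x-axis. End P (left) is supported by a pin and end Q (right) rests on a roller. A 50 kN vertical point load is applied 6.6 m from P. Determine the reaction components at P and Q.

P_x = 0, P_y = 13.74 kN, Q_y = 36.26 kN

Moments about P: Q_y·9.1 − 50·6.6 = 0 → Q_y = 330/9.1 = 36.2637 ≈ 36.26 kN.
ΣF_y = 0: P_y + 36.2637 − 50 = 0 → P_y = 13.74 kN.
ΣF_x = 0: no horizontal applied forces, so P_x = 0.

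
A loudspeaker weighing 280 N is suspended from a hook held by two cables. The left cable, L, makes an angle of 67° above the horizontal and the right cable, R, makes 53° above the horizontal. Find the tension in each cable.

T_L = 194.6 N, T_R = 126.3 N

ΣF_x = 0: −T_L·cos67° + T_R·cos53° = 0 → T_R = 0.649255·T_L.
ΣF_y = 0: T_L·sin67° + T_R·sin53° = 280.
Substitute: T_L·(0.920505 + 0.649255·0.798636) = 280 → T_L = 194.576 ≈ 194.6 N.
Then T_R = 0.649255 × 194.576 = 126.3 N.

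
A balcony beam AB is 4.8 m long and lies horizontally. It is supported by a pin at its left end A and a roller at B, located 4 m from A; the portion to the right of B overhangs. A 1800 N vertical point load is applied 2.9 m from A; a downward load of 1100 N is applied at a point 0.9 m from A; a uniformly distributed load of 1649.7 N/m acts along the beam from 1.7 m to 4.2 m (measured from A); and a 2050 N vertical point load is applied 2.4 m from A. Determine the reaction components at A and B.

A_x = 0, A_y = 3250 N, B_y = 5824 N

Resultant of the distributed load: 1649.7 × 2.5 = 4124.25 N at 2.95 m from A.
Moments about A: B_y·4 − 1800·2.9 − 1100·0.9 − (1649.7·2.5)·2.95 − 2050·2.4 = 0 → B_y = 23296.5375/4 = 5824.13 ≈ 5824 N.
ΣF_y = 0: A_y + 5824.13 − 1800 − 1100 − 1649.7·2.5 − 2050 = 0 → A_y = 3250 N.
ΣF_x = 0: no horizontal applied forces, so A_x = 0.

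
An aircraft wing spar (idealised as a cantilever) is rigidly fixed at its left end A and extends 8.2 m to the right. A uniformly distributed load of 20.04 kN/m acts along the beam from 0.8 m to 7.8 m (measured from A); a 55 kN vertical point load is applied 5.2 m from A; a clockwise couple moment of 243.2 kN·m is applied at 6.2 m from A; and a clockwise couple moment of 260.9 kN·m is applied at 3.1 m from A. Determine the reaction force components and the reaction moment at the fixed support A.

Resultant of the distributed load: 20.04 × 7 = 140.28 kN at 4.3 m from A.
ΣF_x = 0: A_x = 0.
ΣF_y = 0: A_y − 20.04·7 − 55 = 0 → A_y = 195.3 kN.
ΣM about A: M_A − (20.04·7)·4.3 − 55·5.2 − 243.2 − 260.9 = 0 → M_A = 1393 kN·m.

A_x = 0, A_y = 195.3 kN, M_A = 1393 kN·m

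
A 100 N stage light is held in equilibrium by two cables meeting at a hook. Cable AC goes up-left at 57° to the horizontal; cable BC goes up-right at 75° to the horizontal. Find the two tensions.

ΣF_x = 0: −T_AC·cos57° + T_BC·cos75° = 0 → T_BC = 2.10432·T_AC.
ΣF_y = 0: T_AC·sin57° + T_BC·sin75° = 100.
Substitute: T_AC·(0.838671 + 2.10432·0.965926) = 100 → T_AC = 34.8276 ≈ 34.83 N.
Then T_BC = 2.10432 × 34.8276 = 73.29 N.

T_AC = 34.83 N, T_BC = 73.29 N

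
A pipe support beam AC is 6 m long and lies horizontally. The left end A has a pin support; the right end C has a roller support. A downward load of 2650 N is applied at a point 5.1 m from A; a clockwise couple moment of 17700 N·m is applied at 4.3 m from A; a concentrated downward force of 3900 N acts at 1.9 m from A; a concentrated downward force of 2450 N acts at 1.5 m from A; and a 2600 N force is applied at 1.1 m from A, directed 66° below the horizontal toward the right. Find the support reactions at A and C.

A_x = -1058 N, A_y = 3890 N, C_y = 7485 N

ΣM about A: C_y·6 − 2650·5.1 − 17700 − 3900·1.9 − 2450·1.5 − 2600·sin66°·1.1 = 0 → C_y = 44912.7/6 = 7485.45 ≈ 7485 N.
ΣF_y = 0: A_y + 7485.45 − 2650 − 3900 − 2450 − 2600·sin66° = 0 → A_y = 3890 N.
ΣF_x = 0: A_x + 2600·cos66° = 0 → A_x = -1058 N.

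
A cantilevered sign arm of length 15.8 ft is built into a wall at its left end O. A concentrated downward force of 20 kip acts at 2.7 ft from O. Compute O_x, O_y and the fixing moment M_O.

ΣF_x = 0: O_x = 0.
ΣF_y = 0: O_y − 20 = 0 → O_y = 20.00 kip.
ΣM about O: M_O − 20·2.7 = 0 → M_O = 54.00 kip·ft.

O_x = 0, O_y = 20.00 kip, M_O = 54.00 kip·ft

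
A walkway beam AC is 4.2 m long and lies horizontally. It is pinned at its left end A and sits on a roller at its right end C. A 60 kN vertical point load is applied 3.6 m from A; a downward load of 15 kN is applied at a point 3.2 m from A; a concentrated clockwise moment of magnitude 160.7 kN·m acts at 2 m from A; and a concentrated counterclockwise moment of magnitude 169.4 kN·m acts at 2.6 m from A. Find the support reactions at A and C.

Taking moments about A: C_y·4.2 − 60·3.6 − 15·3.2 − 160.7 + 169.4 = 0 → C_y = 255.3/4.2 = 60.7857 ≈ 60.79 kN.
ΣF_y = 0: A_y + 60.7857 − 60 − 15 = 0 → A_y = 14.21 kN.
ΣF_x = 0: no horizontal applied forces, so A_x = 0.

A_x = 0, A_y = 14.21 kN, C_y = 60.79 kN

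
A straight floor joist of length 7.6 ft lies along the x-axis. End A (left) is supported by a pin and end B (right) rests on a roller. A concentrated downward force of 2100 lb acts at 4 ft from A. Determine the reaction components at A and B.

A_x = 0, A_y = 994.7 lb, B_y = 1105 lb

Moments about A: B_y·7.6 − 2100·4 = 0 → B_y = 8400/7.6 = 1105.26 ≈ 1105 lb.
ΣF_y = 0: A_y + 1105.26 − 2100 = 0 → A_y = 994.7 lb.
ΣF_x = 0: no horizontal applied forces, so A_x = 0.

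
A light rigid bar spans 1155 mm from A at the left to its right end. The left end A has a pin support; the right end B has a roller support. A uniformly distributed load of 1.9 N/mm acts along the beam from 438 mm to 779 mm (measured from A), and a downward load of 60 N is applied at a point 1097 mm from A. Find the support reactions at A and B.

Resultant of the distributed load: 1.9 × 341 = 647.9 N at 608.5 mm from A.
Taking moments about A: B_y·1155 − (1.9·341)·608.5 − 60·1097 = 0 → B_y = 460067.15/1155 = 398.327 ≈ 398.3 N.
ΣF_y = 0: A_y + 398.327 − 1.9·341 − 60 = 0 → A_y = 309.6 N.
ΣF_x = 0: no horizontal applied forces, so A_x = 0.

A_x = 0, A_y = 309.6 N, B_y = 398.3 N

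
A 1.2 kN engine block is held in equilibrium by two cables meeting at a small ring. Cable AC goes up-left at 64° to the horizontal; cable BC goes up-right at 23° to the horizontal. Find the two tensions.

T_AC = 1.106 kN, T_BC = 0.5268 kN

ΣF_x = 0: −T_AC·cos64° + T_BC·cos23° = 0 → T_BC = 0.476229·T_AC.
ΣF_y = 0: T_AC·sin64° + T_BC·sin23° = 1.2.
Substitute: T_AC·(0.898794 + 0.476229·0.390731) = 1.2 → T_AC = 1.10612 ≈ 1.106 kN.
Then T_BC = 0.476229 × 1.10612 = 0.5268 kN.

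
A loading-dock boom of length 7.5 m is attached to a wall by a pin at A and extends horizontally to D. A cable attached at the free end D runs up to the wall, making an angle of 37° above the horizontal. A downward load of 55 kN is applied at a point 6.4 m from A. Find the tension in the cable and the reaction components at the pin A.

ΣM about A: T·sin37°·7.5 − 55·6.4 = 0 → T = 352/(7.5·0.601815) = 77.9863 ≈ 77.99 kN.
ΣF_x = 0: A_x − T·cos37° = 0 → A_x = 77.9863 × 0.798636 = 62.28 kN.
ΣF_y = 0: A_y + T·sin37° − 55 = 0 → A_y = 55 − 77.9863 × 0.601815 = 8.067 kN.

T = 77.99 kN, A_x = 62.28 kN, A_y = 8.067 kN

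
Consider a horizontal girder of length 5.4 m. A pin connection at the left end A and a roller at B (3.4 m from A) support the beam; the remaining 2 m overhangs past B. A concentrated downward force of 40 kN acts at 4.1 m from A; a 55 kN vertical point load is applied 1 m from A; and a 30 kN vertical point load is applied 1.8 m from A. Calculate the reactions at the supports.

ΣM about A: B_y·3.4 − 40·4.1 − 55·1 − 30·1.8 = 0 → B_y = 273/3.4 = 80.2941 ≈ 80.29 kN.
ΣF_y = 0: A_y + 80.2941 − 40 − 55 − 30 = 0 → A_y = 44.71 kN.
ΣF_x = 0: no horizontal applied forces, so A_x = 0.

A_x = 0, A_y = 44.71 kN, B_y = 80.29 kN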